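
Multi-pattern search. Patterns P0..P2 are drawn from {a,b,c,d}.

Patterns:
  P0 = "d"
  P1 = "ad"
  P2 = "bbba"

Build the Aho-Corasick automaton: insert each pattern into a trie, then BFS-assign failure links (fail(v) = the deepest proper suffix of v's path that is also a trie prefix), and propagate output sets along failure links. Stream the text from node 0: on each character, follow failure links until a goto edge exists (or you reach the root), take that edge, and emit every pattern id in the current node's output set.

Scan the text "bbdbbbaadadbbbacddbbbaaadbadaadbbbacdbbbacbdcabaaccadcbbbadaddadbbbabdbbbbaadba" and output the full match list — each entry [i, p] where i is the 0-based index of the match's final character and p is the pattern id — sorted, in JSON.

Construct AC machine:
Trie nodes:
  n0 'ε': a→2 b→4 d→1
  n1 'd': ·  ←P0
  n2 'a': d→3
  n3 'ad': ·  ←P1
  n4 'b': b→5
  n5 'bb': b→6
  n6 'bbb': a→7
  n7 'bbba': ·  ←P2

BFS fail/out derivation:
  fail(1) 'd': from fail(0)=0 chase 'd': 0 ⇒ 0;  out={0}∪out(0)={0}
  fail(2) 'a': from fail(0)=0 chase 'a': 0 ⇒ 0;  out=∅∪out(0)=∅
  fail(4) 'b': from fail(0)=0 chase 'b': 0 ⇒ 0;  out=∅∪out(0)=∅
  fail(3) 'ad': from fail(2)=0 chase 'd': 0 ⇒ 1;  out={1}∪out(1)={0,1}
  fail(5) 'bb': from fail(4)=0 chase 'b': 0 ⇒ 4;  out=∅∪out(4)=∅
  fail(6) 'bbb': from fail(5)=4 chase 'b': 4 ⇒ 5;  out=∅∪out(5)=∅
  fail(7) 'bbba': from fail(6)=5 chase 'a': 5→4→0 ⇒ 2;  out={2}∪out(2)={2}

Scan:
[0] read 'b'  n0⇒n4
[1] read 'b'  n4⇒n5
[2] read 'd'  n5⇒n1 (via fail)  → match P0@[2:2]
[3] read 'b'  n1⇒n4 (via fail)
[4] read 'b'  n4⇒n5
[5] read 'b'  n5⇒n6
[6] read 'a'  n6⇒n7  → match P2@[3:6]
[7] read 'a'  n7⇒n2 (via fail)
[8] read 'd'  n2⇒n3  → match P0@[8:8],P1@[7:8]
[9] read 'a'  n3⇒n2 (via fail)
[10] read 'd'  n2⇒n3  → match P0@[10:10],P1@[9:10]
[11] read 'b'  n3⇒n4 (via fail)
[12] read 'b'  n4⇒n5
[13] read 'b'  n5⇒n6
[14] read 'a'  n6⇒n7  → match P2@[11:14]
[15] read 'c'  n7⇒n0 (via fail)
[16] read 'd'  n0⇒n1  → match P0@[16:16]
[17] read 'd'  n1⇒n1 (via fail)  → match P0@[17:17]
[18] read 'b'  n1⇒n4 (via fail)
[19] read 'b'  n4⇒n5
[20] read 'b'  n5⇒n6
[21] read 'a'  n6⇒n7  → match P2@[18:21]
[22] read 'a'  n7⇒n2 (via fail)
[23] read 'a'  n2⇒n2 (via fail)
[24] read 'd'  n2⇒n3  → match P0@[24:24],P1@[23:24]
[25] read 'b'  n3⇒n4 (via fail)
[26] read 'a'  n4⇒n2 (via fail)
[27] read 'd'  n2⇒n3  → match P0@[27:27],P1@[26:27]
[28] read 'a'  n3⇒n2 (via fail)
[29] read 'a'  n2⇒n2 (via fail)
[30] read 'd'  n2⇒n3  → match P0@[30:30],P1@[29:30]
[31] read 'b'  n3⇒n4 (via fail)
[32] read 'b'  n4⇒n5
[33] read 'b'  n5⇒n6
[34] read 'a'  n6⇒n7  → match P2@[31:34]
[35] read 'c'  n7⇒n0 (via fail)
[36] read 'd'  n0⇒n1  → match P0@[36:36]
[37] read 'b'  n1⇒n4 (via fail)
[38] read 'b'  n4⇒n5
[39] read 'b'  n5⇒n6
[40] read 'a'  n6⇒n7  → match P2@[37:40]
[41] read 'c'  n7⇒n0 (via fail)
[42] read 'b'  n0⇒n4
[43] read 'd'  n4⇒n1 (via fail)  → match P0@[43:43]
[44] read 'c'  n1⇒n0 (via fail)
[45] read 'a'  n0⇒n2
[46] read 'b'  n2⇒n4 (via fail)
[47] read 'a'  n4⇒n2 (via fail)
[48] read 'a'  n2⇒n2 (via fail)
[49] read 'c'  n2⇒n0 (via fail)
[50] read 'c'  n0⇒n0
[51] read 'a'  n0⇒n2
[52] read 'd'  n2⇒n3  → match P0@[52:52],P1@[51:52]
[53] read 'c'  n3⇒n0 (via fail)
[54] read 'b'  n0⇒n4
[55] read 'b'  n4⇒n5
[56] read 'b'  n5⇒n6
[57] read 'a'  n6⇒n7  → match P2@[54:57]
[58] read 'd'  n7⇒n3 (via fail)  → match P0@[58:58],P1@[57:58]
[59] read 'a'  n3⇒n2 (via fail)
[60] read 'd'  n2⇒n3  → match P0@[60:60],P1@[59:60]
[61] read 'd'  n3⇒n1 (via fail)  → match P0@[61:61]
[62] read 'a'  n1⇒n2 (via fail)
[63] read 'd'  n2⇒n3  → match P0@[63:63],P1@[62:63]
[64] read 'b'  n3⇒n4 (via fail)
[65] read 'b'  n4⇒n5
[66] read 'b'  n5⇒n6
[67] read 'a'  n6⇒n7  → match P2@[64:67]
[68] read 'b'  n7⇒n4 (via fail)
[69] read 'd'  n4⇒n1 (via fail)  → match P0@[69:69]
[70] read 'b'  n1⇒n4 (via fail)
[71] read 'b'  n4⇒n5
[72] read 'b'  n5⇒n6
[73] read 'b'  n6⇒n6 (via fail)
[74] read 'a'  n6⇒n7  → match P2@[71:74]
[75] read 'a'  n7⇒n2 (via fail)
[76] read 'd'  n2⇒n3  → match P0@[76:76],P1@[75:76]
[77] read 'b'  n3⇒n4 (via fail)
[78] read 'a'  n4⇒n2 (via fail)

Matches: [[2,0],[6,2],[8,0],[8,1],[10,0],[10,1],[14,2],[16,0],[17,0],[21,2],[24,0],[24,1],[27,0],[27,1],[30,0],[30,1],[34,2],[36,0],[40,2],[43,0],[52,0],[52,1],[57,2],[58,0],[58,1],[60,0],[60,1],[61,0],[63,0],[63,1],[67,2],[69,0],[74,2],[76,0],[76,1]]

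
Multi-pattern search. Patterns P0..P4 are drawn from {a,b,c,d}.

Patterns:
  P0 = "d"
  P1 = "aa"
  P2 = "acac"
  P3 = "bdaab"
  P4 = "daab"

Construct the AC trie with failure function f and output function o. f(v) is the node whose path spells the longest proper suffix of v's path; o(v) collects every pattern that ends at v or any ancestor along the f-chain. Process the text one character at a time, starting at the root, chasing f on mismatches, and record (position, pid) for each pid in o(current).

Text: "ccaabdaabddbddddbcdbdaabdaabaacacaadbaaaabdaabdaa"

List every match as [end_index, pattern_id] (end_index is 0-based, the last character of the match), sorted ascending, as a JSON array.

Build:
Trie (insert patterns):
  n0 'ε': a→2 b→7 d→1
  n1 'd': a→12  [P0 ends]
  n2 'a': a→3 c→4
  n3 'aa': ·  [P1 ends]
  n4 'ac': a→5
  n5 'aca': c→6
  n6 'acac': ·  [P2 ends]
  n7 'b': d→8
  n8 'bd': a→9
  n9 'bda': a→10
  n10 'bdaa': b→11
  n11 'bdaab': ·  [P3 ends]
  n12 'da': a→13
  n13 'daa': b→14
  n14 'daab': ·  [P4 ends]

Failure links (BFS by depth):
  n1('d'): parent n0 fail=0; on 'd' 0 → fail=0;  out {0}∪∅={0}
  n2('a'): parent n0 fail=0; on 'a' 0 → fail=0;  out ∅∪∅=∅
  n7('b'): parent n0 fail=0; on 'b' 0 → fail=0;  out ∅∪∅=∅
  n3('aa'): parent n2 fail=0; on 'a' 0 → fail=2;  out {1}∪∅={1}
  n4('ac'): parent n2 fail=0; on 'c' 0 → fail=0;  out ∅∪∅=∅
  n8('bd'): parent n7 fail=0; on 'd' 0 → fail=1;  out ∅∪{0}={0}
  n12('da'): parent n1 fail=0; on 'a' 0 → fail=2;  out ∅∪∅=∅
  n5('aca'): parent n4 fail=0; on 'a' 0 → fail=2;  out ∅∪∅=∅
  n9('bda'): parent n8 fail=1; on 'a' 1 → fail=12;  out ∅∪∅=∅
  n13('daa'): parent n12 fail=2; on 'a' 2 → fail=3;  out ∅∪{1}={1}
  n6('acac'): parent n5 fail=2; on 'c' 2 → fail=4;  out {2}∪∅={2}
  n10('bdaa'): parent n9 fail=12; on 'a' 12 → fail=13;  out ∅∪{1}={1}
  n14('daab'): parent n13 fail=3; on 'b' 3→2→0 → fail=7;  out {4}∪∅={4}
  n11('bdaab'): parent n10 fail=13; on 'b' 13 → fail=14;  out {3}∪{4}={3,4}

Text stream:
i=0 'c': node 0→0
i=1 'c': node 0→0
i=2 'a': node 0→2
i=3 'a': node 2→3  → match P1@[2:3]
i=4 'b': node 3→7 ·f
i=5 'd': node 7→8  → match P0@[5:5]
i=6 'a': node 8→9
i=7 'a': node 9→10  → match P1@[6:7]
i=8 'b': node 10→11  → match P3@[4:8],P4@[5:8]
i=9 'd': node 11→8 ·f  → match P0@[9:9]
i=10 'd': node 8→1 ·f  → match P0@[10:10]
i=11 'b': node 1→7 ·f
i=12 'd': node 7→8  → match P0@[12:12]
i=13 'd': node 8→1 ·f  → match P0@[13:13]
i=14 'd': node 1→1 ·f  → match P0@[14:14]
i=15 'd': node 1→1 ·f  → match P0@[15:15]
i=16 'b': node 1→7 ·f
i=17 'c': node 7→0 ·f
i=18 'd': node 0→1  → match P0@[18:18]
i=19 'b': node 1→7 ·f
i=20 'd': node 7→8  → match P0@[20:20]
i=21 'a': node 8→9
i=22 'a': node 9→10  → match P1@[21:22]
i=23 'b': node 10→11  → match P3@[19:23],P4@[20:23]
i=24 'd': node 11→8 ·f  → match P0@[24:24]
i=25 'a': node 8→9
i=26 'a': node 9→10  → match P1@[25:26]
i=27 'b': node 10→11  → match P3@[23:27],P4@[24:27]
i=28 'a': node 11→2 ·f
i=29 'a': node 2→3  → match P1@[28:29]
i=30 'c': node 3→4 ·f
i=31 'a': node 4→5
i=32 'c': node 5→6  → match P2@[29:32]
i=33 'a': node 6→5 ·f
i=34 'a': node 5→3 ·f  → match P1@[33:34]
i=35 'd': node 3→1 ·f  → match P0@[35:35]
i=36 'b': node 1→7 ·f
i=37 'a': node 7→2 ·f
i=38 'a': node 2→3  → match P1@[37:38]
i=39 'a': node 3→3 ·f  → match P1@[38:39]
i=40 'a': node 3→3 ·f  → match P1@[39:40]
i=41 'b': node 3→7 ·f
i=42 'd': node 7→8  → match P0@[42:42]
i=43 'a': node 8→9
i=44 'a': node 9→10  → match P1@[43:44]
i=45 'b': node 10→11  → match P3@[41:45],P4@[42:45]
i=46 'd': node 11→8 ·f  → match P0@[46:46]
i=47 'a': node 8→9
i=48 'a': node 9→10  → match P1@[47:48]

Matches: [[3,1],[5,0],[7,1],[8,3],[8,4],[9,0],[10,0],[12,0],[13,0],[14,0],[15,0],[18,0],[20,0],[22,1],[23,3],[23,4],[24,0],[26,1],[27,3],[27,4],[29,1],[32,2],[34,1],[35,0],[38,1],[39,1],[40,1],[42,0],[44,1],[45,3],[45,4],[46,0],[48,1]]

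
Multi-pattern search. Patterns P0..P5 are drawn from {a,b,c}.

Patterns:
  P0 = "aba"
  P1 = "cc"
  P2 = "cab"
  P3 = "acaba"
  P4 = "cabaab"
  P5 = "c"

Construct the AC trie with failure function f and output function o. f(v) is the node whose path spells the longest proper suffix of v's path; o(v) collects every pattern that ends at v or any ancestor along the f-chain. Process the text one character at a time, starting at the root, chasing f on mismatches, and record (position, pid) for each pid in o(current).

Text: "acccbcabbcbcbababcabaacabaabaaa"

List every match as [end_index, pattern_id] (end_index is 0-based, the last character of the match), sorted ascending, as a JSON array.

Construct AC machine:
Trie nodes:
  n0 'ε': a→1 c→4
  n1 'a': b→2 c→8
  n2 'ab': a→3
  n3 'aba': ·  [P0 ends]
  n4 'c': a→6 c→5  [P5 ends]
  n5 'cc': ·  [P1 ends]
  n6 'ca': b→7
  n7 'cab': a→12  [P2 ends]
  n8 'ac': a→9
  n9 'aca': b→10
  n10 'acab': a→11
  n11 'acaba': ·  [P3 ends]
  n12 'caba': a→13
  n13 'cabaa': b→14
  n14 'cabaab': ·  [P4 ends]

BFS fail/out derivation:
  fail(1) 'a': from fail(0)=0 chase 'a': 0 ⇒ 0;  out=∅∪out(0)=∅
  fail(4) 'c': from fail(0)=0 chase 'c': 0 ⇒ 0;  out={5}∪out(0)={5}
  fail(2) 'ab': from fail(1)=0 chase 'b': 0 ⇒ 0;  out=∅∪out(0)=∅
  fail(5) 'cc': from fail(4)=0 chase 'c': 0 ⇒ 4;  out={1}∪out(4)={1,5}
  fail(6) 'ca': from fail(4)=0 chase 'a': 0 ⇒ 1;  out=∅∪out(1)=∅
  fail(8) 'ac': from fail(1)=0 chase 'c': 0 ⇒ 4;  out=∅∪out(4)={5}
  fail(3) 'aba': from fail(2)=0 chase 'a': 0 ⇒ 1;  out={0}∪out(1)={0}
  fail(7) 'cab': from fail(6)=1 chase 'b': 1 ⇒ 2;  out={2}∪out(2)={2}
  fail(9) 'aca': from fail(8)=4 chase 'a': 4 ⇒ 6;  out=∅∪out(6)=∅
  fail(10) 'acab': from fail(9)=6 chase 'b': 6 ⇒ 7;  out=∅∪out(7)={2}
  fail(12) 'caba': from fail(7)=2 chase 'a': 2 ⇒ 3;  out=∅∪out(3)={0}
  fail(11) 'acaba': from fail(10)=7 chase 'a': 7 ⇒ 12;  out={3}∪out(12)={0,3}
  fail(13) 'cabaa': from fail(12)=3 chase 'a': 3→1→0 ⇒ 1;  out=∅∪out(1)=∅
  fail(14) 'cabaab': from fail(13)=1 chase 'b': 1 ⇒ 2;  out={4}∪out(2)={4}

Scan:
i=0 'a': node 0→1
i=1 'c': node 1→8  ** P5@[1:1]
i=2 'c': node 8→5 (fail-walked)  ** P1@[1:2],P5@[2:2]
i=3 'c': node 5→5 (fail-walked)  ** P1@[2:3],P5@[3:3]
i=4 'b': node 5→0 (fail-walked)
i=5 'c': node 0→4  ** P5@[5:5]
i=6 'a': node 4→6
i=7 'b': node 6→7  ** P2@[5:7]
i=8 'b': node 7→0 (fail-walked)
i=9 'c': node 0→4  ** P5@[9:9]
i=10 'b': node 4→0 (fail-walked)
i=11 'c': node 0→4  ** P5@[11:11]
i=12 'b': node 4→0 (fail-walked)
i=13 'a': node 0→1
i=14 'b': node 1→2
i=15 'a': node 2→3  ** P0@[13:15]
i=16 'b': node 3→2 (fail-walked)
i=17 'c': node 2→4 (fail-walked)  ** P5@[17:17]
i=18 'a': node 4→6
i=19 'b': node 6→7  ** P2@[17:19]
i=20 'a': node 7→12  ** P0@[18:20]
i=21 'a': node 12→13
i=22 'c': node 13→8 (fail-walked)  ** P5@[22:22]
i=23 'a': node 8→9
i=24 'b': node 9→10  ** P2@[22:24]
i=25 'a': node 10→11  ** P0@[23:25],P3@[21:25]
i=26 'a': node 11→13 (fail-walked)
i=27 'b': node 13→14  ** P4@[22:27]
i=28 'a': node 14→3 (fail-walked)  ** P0@[26:28]
i=29 'a': node 3→1 (fail-walked)
i=30 'a': node 1→1 (fail-walked)

All matches (sorted): [[1,5],[2,1],[2,5],[3,1],[3,5],[5,5],[7,2],[9,5],[11,5],[15,0],[17,5],[19,2],[20,0],[22,5],[24,2],[25,0],[25,3],[27,4],[28,0]]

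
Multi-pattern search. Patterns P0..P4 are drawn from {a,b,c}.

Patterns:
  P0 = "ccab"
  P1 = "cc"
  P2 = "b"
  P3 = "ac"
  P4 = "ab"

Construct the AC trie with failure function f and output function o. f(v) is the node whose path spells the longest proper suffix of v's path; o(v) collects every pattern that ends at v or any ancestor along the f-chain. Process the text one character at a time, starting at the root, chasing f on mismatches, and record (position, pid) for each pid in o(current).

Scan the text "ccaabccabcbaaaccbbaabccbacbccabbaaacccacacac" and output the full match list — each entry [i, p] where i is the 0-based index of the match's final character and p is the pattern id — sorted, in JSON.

Build:
Trie nodes:
  0='ε' goto a→6 b→5 c→1
  1='c' goto c→2
  2='cc' goto a→3  [P1 ends]
  3='cca' goto b→4
  4='ccab' goto ·  [P0 ends]
  5='b' goto ·  [P2 ends]
  6='a' goto b→8 c→7
  7='ac' goto ·  [P3 ends]
  8='ab' goto ·  [P4 ends]

BFS fail/out derivation:
  n1('c'): parent n0 fail=0; on 'c' 0 → fail=0;  out ∅∪∅=∅
  n5('b'): parent n0 fail=0; on 'b' 0 → fail=0;  out {2}∪∅={2}
  n6('a'): parent n0 fail=0; on 'a' 0 → fail=0;  out ∅∪∅=∅
  n2('cc'): parent n1 fail=0; on 'c' 0 → fail=1;  out {1}∪∅={1}
  n7('ac'): parent n6 fail=0; on 'c' 0 → fail=1;  out {3}∪∅={3}
  n8('ab'): parent n6 fail=0; on 'b' 0 → fail=5;  out {4}∪{2}={2,4}
  n3('cca'): parent n2 fail=1; on 'a' 1→0 → fail=6;  out ∅∪∅=∅
  n4('ccab'): parent n3 fail=6; on 'b' 6 → fail=8;  out {0}∪{2,4}={0,2,4}

Run:
pos 0 'c': at 1
pos 1 'c': at 2  → match P1@[0:1]
pos 2 'a': at 3
pos 3 'a': at 6 (via fail)
pos 4 'b': at 8  → match P2@[4:4],P4@[3:4]
pos 5 'c': at 1 (via fail)
pos 6 'c': at 2  → match P1@[5:6]
pos 7 'a': at 3
pos 8 'b': at 4  → match P0@[5:8],P2@[8:8],P4@[7:8]
pos 9 'c': at 1 (via fail)
pos 10 'b': at 5 (via fail)  → match P2@[10:10]
pos 11 'a': at 6 (via fail)
pos 12 'a': at 6 (via fail)
pos 13 'a': at 6 (via fail)
pos 14 'c': at 7  → match P3@[13:14]
pos 15 'c': at 2 (via fail)  → match P1@[14:15]
pos 16 'b': at 5 (via fail)  → match P2@[16:16]
pos 17 'b': at 5 (via fail)  → match P2@[17:17]
pos 18 'a': at 6 (via fail)
pos 19 'a': at 6 (via fail)
pos 20 'b': at 8  → match P2@[20:20],P4@[19:20]
pos 21 'c': at 1 (via fail)
pos 22 'c': at 2  → match P1@[21:22]
pos 23 'b': at 5 (via fail)  → match P2@[23:23]
pos 24 'a': at 6 (via fail)
pos 25 'c': at 7  → match P3@[24:25]
pos 26 'b': at 5 (via fail)  → match P2@[26:26]
pos 27 'c': at 1 (via fail)
pos 28 'c': at 2  → match P1@[27:28]
pos 29 'a': at 3
pos 30 'b': at 4  → match P0@[27:30],P2@[30:30],P4@[29:30]
pos 31 'b': at 5 (via fail)  → match P2@[31:31]
pos 32 'a': at 6 (via fail)
pos 33 'a': at 6 (via fail)
pos 34 'a': at 6 (via fail)
pos 35 'c': at 7  → match P3@[34:35]
pos 36 'c': at 2 (via fail)  → match P1@[35:36]
pos 37 'c': at 2 (via fail)  → match P1@[36:37]
pos 38 'a': at 3
pos 39 'c': at 7 (via fail)  → match P3@[38:39]
pos 40 'a': at 6 (via fail)
pos 41 'c': at 7  → match P3@[40:41]
pos 42 'a': at 6 (via fail)
pos 43 'c': at 7  → match P3@[42:43]

Result: [[1,1],[4,2],[4,4],[6,1],[8,0],[8,2],[8,4],[10,2],[14,3],[15,1],[16,2],[17,2],[20,2],[20,4],[22,1],[23,2],[25,3],[26,2],[28,1],[30,0],[30,2],[30,4],[31,2],[35,3],[36,1],[37,1],[39,3],[41,3],[43,3]]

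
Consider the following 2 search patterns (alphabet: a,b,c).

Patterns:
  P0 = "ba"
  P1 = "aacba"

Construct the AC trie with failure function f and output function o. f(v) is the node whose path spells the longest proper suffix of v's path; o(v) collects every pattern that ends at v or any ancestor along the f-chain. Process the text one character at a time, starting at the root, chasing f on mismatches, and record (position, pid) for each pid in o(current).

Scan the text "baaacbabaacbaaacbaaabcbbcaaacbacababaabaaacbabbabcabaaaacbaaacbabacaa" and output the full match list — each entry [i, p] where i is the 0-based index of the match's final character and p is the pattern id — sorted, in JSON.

Build automaton:
Trie nodes:
  n0 'ε': a→3 b→1
  n1 'b': a→2
  n2 'ba': ·  ←P0
  n3 'a': a→4
  n4 'aa': c→5
  n5 'aac': b→6
  n6 'aacb': a→7
  n7 'aacba': ·  ←P1

Failure links (BFS by depth):
  fail(1) 'b': from fail(0)=0 chase 'b': 0 ⇒ 0;  out=∅∪out(0)=∅
  fail(3) 'a': from fail(0)=0 chase 'a': 0 ⇒ 0;  out=∅∪out(0)=∅
  fail(2) 'ba': from fail(1)=0 chase 'a': 0 ⇒ 3;  out={0}∪out(3)={0}
  fail(4) 'aa': from fail(3)=0 chase 'a': 0 ⇒ 3;  out=∅∪out(3)=∅
  fail(5) 'aac': from fail(4)=3 chase 'c': 3→0 ⇒ 0;  out=∅∪out(0)=∅
  fail(6) 'aacb': from fail(5)=0 chase 'b': 0 ⇒ 1;  out=∅∪out(1)=∅
  fail(7) 'aacba': from fail(6)=1 chase 'a': 1 ⇒ 2;  out={1}∪out(2)={0,1}

Text stream:
[0] read 'b'  n0⇒n1
[1] read 'a'  n1⇒n2  → match P0@[0:1]
[2] read 'a'  n2⇒n4 (via fail)
[3] read 'a'  n4⇒n4 (via fail)
[4] read 'c'  n4⇒n5
[5] read 'b'  n5⇒n6
[6] read 'a'  n6⇒n7  → match P0@[5:6],P1@[2:6]
[7] read 'b'  n7⇒n1 (via fail)
[8] read 'a'  n1⇒n2  → match P0@[7:8]
[9] read 'a'  n2⇒n4 (via fail)
[10] read 'c'  n4⇒n5
[11] read 'b'  n5⇒n6
[12] read 'a'  n6⇒n7  → match P0@[11:12],P1@[8:12]
[13] read 'a'  n7⇒n4 (via fail)
[14] read 'a'  n4⇒n4 (via fail)
[15] read 'c'  n4⇒n5
[16] read 'b'  n5⇒n6
[17] read 'a'  n6⇒n7  → match P0@[16:17],P1@[13:17]
[18] read 'a'  n7⇒n4 (via fail)
[19] read 'a'  n4⇒n4 (via fail)
[20] read 'b'  n4⇒n1 (via fail)
[21] read 'c'  n1⇒n0 (via fail)
[22] read 'b'  n0⇒n1
[23] read 'b'  n1⇒n1 (via fail)
[24] read 'c'  n1⇒n0 (via fail)
[25] read 'a'  n0⇒n3
[26] read 'a'  n3⇒n4
[27] read 'a'  n4⇒n4 (via fail)
[28] read 'c'  n4⇒n5
[29] read 'b'  n5⇒n6
[30] read 'a'  n6⇒n7  → match P0@[29:30],P1@[26:30]
[31] read 'c'  n7⇒n0 (via fail)
[32] read 'a'  n0⇒n3
[33] read 'b'  n3⇒n1 (via fail)
[34] read 'a'  n1⇒n2  → match P0@[33:34]
[35] read 'b'  n2⇒n1 (via fail)
[36] read 'a'  n1⇒n2  → match P0@[35:36]
[37] read 'a'  n2⇒n4 (via fail)
[38] read 'b'  n4⇒n1 (via fail)
[39] read 'a'  n1⇒n2  → match P0@[38:39]
[40] read 'a'  n2⇒n4 (via fail)
[41] read 'a'  n4⇒n4 (via fail)
[42] read 'c'  n4⇒n5
[43] read 'b'  n5⇒n6
[44] read 'a'  n6⇒n7  → match P0@[43:44],P1@[40:44]
[45] read 'b'  n7⇒n1 (via fail)
[46] read 'b'  n1⇒n1 (via fail)
[47] read 'a'  n1⇒n2  → match P0@[46:47]
[48] read 'b'  n2⇒n1 (via fail)
[49] read 'c'  n1⇒n0 (via fail)
[50] read 'a'  n0⇒n3
[51] read 'b'  n3⇒n1 (via fail)
[52] read 'a'  n1⇒n2  → match P0@[51:52]
[53] read 'a'  n2⇒n4 (via fail)
[54] read 'a'  n4⇒n4 (via fail)
[55] read 'a'  n4⇒n4 (via fail)
[56] read 'c'  n4⇒n5
[57] read 'b'  n5⇒n6
[58] read 'a'  n6⇒n7  → match P0@[57:58],P1@[54:58]
[59] read 'a'  n7⇒n4 (via fail)
[60] read 'a'  n4⇒n4 (via fail)
[61] read 'c'  n4⇒n5
[62] read 'b'  n5⇒n6
[63] read 'a'  n6⇒n7  → match P0@[62:63],P1@[59:63]
[64] read 'b'  n7⇒n1 (via fail)
[65] read 'a'  n1⇒n2  → match P0@[64:65]
[66] read 'c'  n2⇒n0 (via fail)
[67] read 'a'  n0⇒n3
[68] read 'a'  n3⇒n4

All matches (sorted): [[1,0],[6,0],[6,1],[8,0],[12,0],[12,1],[17,0],[17,1],[30,0],[30,1],[34,0],[36,0],[39,0],[44,0],[44,1],[47,0],[52,0],[58,0],[58,1],[63,0],[63,1],[65,0]]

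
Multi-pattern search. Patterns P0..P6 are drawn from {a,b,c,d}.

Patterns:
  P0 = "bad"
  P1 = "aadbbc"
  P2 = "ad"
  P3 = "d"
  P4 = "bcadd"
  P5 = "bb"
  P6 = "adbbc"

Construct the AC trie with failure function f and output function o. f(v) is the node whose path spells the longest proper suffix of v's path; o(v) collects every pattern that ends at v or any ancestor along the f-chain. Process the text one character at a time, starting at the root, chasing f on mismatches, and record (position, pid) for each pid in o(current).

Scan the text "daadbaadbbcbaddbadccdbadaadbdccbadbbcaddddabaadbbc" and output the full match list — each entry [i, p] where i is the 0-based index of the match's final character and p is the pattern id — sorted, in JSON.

Construct AC machine:
Trie nodes:
  0='ε' goto a→4 b→1 d→11
  1='b' goto a→2 b→16 c→12
  2='ba' goto d→3
  3='bad' goto ·  [P0 ends]
  4='a' goto a→5 d→10
  5='aa' goto d→6
  6='aad' goto b→7
  7='aadb' goto b→8
  8='aadbb' goto c→9
  9='aadbbc' goto ·  [P1 ends]
  10='ad' goto b→17  [P2 ends]
  11='d' goto ·  [P3 ends]
  12='bc' goto a→13
  13='bca' goto d→14
  14='bcad' goto d→15
  15='bcadd' goto ·  [P4 ends]
  16='bb' goto ·  [P5 ends]
  17='adb' goto b→18
  18='adbb' goto c→19
  19='adbbc' goto ·  [P6 ends]

BFS fail/out derivation:
  n1('b'): parent n0 fail=0; on 'b' 0 → fail=0;  out ∅∪∅=∅
  n4('a'): parent n0 fail=0; on 'a' 0 → fail=0;  out ∅∪∅=∅
  n11('d'): parent n0 fail=0; on 'd' 0 → fail=0;  out {3}∪∅={3}
  n2('ba'): parent n1 fail=0; on 'a' 0 → fail=4;  out ∅∪∅=∅
  n5('aa'): parent n4 fail=0; on 'a' 0 → fail=4;  out ∅∪∅=∅
  n10('ad'): parent n4 fail=0; on 'd' 0 → fail=11;  out {2}∪{3}={2,3}
  n12('bc'): parent n1 fail=0; on 'c' 0 → fail=0;  out ∅∪∅=∅
  n16('bb'): parent n1 fail=0; on 'b' 0 → fail=1;  out {5}∪∅={5}
  n3('bad'): parent n2 fail=4; on 'd' 4 → fail=10;  out {0}∪{2,3}={0,2,3}
  n6('aad'): parent n5 fail=4; on 'd' 4 → fail=10;  out ∅∪{2,3}={2,3}
  n13('bca'): parent n12 fail=0; on 'a' 0 → fail=4;  out ∅∪∅=∅
  n17('adb'): parent n10 fail=11; on 'b' 11→0 → fail=1;  out ∅∪∅=∅
  n7('aadb'): parent n6 fail=10; on 'b' 10 → fail=17;  out ∅∪∅=∅
  n14('bcad'): parent n13 fail=4; on 'd' 4 → fail=10;  out ∅∪{2,3}={2,3}
  n18('adbb'): parent n17 fail=1; on 'b' 1 → fail=16;  out ∅∪{5}={5}
  n8('aadbb'): parent n7 fail=17; on 'b' 17 → fail=18;  out ∅∪{5}={5}
  n15('bcadd'): parent n14 fail=10; on 'd' 10→11→0 → fail=11;  out {4}∪{3}={3,4}
  n19('adbbc'): parent n18 fail=16; on 'c' 16→1 → fail=12;  out {6}∪∅={6}
  n9('aadbbc'): parent n8 fail=18; on 'c' 18 → fail=19;  out {1}∪{6}={1,6}

Run:
i=0 'd': node 0→11  emit P3@[0:0]
i=1 'a': node 11→4 ·f
i=2 'a': node 4→5
i=3 'd': node 5→6  emit P2@[2:3],P3@[3:3]
i=4 'b': node 6→7
i=5 'a': node 7→2 ·f
i=6 'a': node 2→5 ·f
i=7 'd': node 5→6  emit P2@[6:7],P3@[7:7]
i=8 'b': node 6→7
i=9 'b': node 7→8  emit P5@[8:9]
i=10 'c': node 8→9  emit P1@[5:10],P6@[6:10]
i=11 'b': node 9→1 ·f
i=12 'a': node 1→2
i=13 'd': node 2→3  emit P0@[11:13],P2@[12:13],P3@[13:13]
i=14 'd': node 3→11 ·f  emit P3@[14:14]
i=15 'b': node 11→1 ·f
i=16 'a': node 1→2
i=17 'd': node 2→3  emit P0@[15:17],P2@[16:17],P3@[17:17]
i=18 'c': node 3→0 ·f
i=19 'c': node 0→0
i=20 'd': node 0→11  emit P3@[20:20]
i=21 'b': node 11→1 ·f
i=22 'a': node 1→2
i=23 'd': node 2→3  emit P0@[21:23],P2@[22:23],P3@[23:23]
i=24 'a': node 3→4 ·f
i=25 'a': node 4→5
i=26 'd': node 5→6  emit P2@[25:26],P3@[26:26]
i=27 'b': node 6→7
i=28 'd': node 7→11 ·f  emit P3@[28:28]
i=29 'c': node 11→0 ·f
i=30 'c': node 0→0
i=31 'b': node 0→1
i=32 'a': node 1→2
i=33 'd': node 2→3  emit P0@[31:33],P2@[32:33],P3@[33:33]
i=34 'b': node 3→17 ·f
i=35 'b': node 17→18  emit P5@[34:35]
i=36 'c': node 18→19  emit P6@[32:36]
i=37 'a': node 19→13 ·f
i=38 'd': node 13→14  emit P2@[37:38],P3@[38:38]
i=39 'd': node 14→15  emit P3@[39:39],P4@[35:39]
i=40 'd': node 15→11 ·f  emit P3@[40:40]
i=41 'd': node 11→11 ·f  emit P3@[41:41]
i=42 'a': node 11→4 ·f
i=43 'b': node 4→1 ·f
i=44 'a': node 1→2
i=45 'a': node 2→5 ·f
i=46 'd': node 5→6  emit P2@[45:46],P3@[46:46]
i=47 'b': node 6→7
i=48 'b': node 7→8  emit P5@[47:48]
i=49 'c': node 8→9  emit P1@[44:49],P6@[45:49]

Matches: [[0,3],[3,2],[3,3],[7,2],[7,3],[9,5],[10,1],[10,6],[13,0],[13,2],[13,3],[14,3],[17,0],[17,2],[17,3],[20,3],[23,0],[23,2],[23,3],[26,2],[26,3],[28,3],[33,0],[33,2],[33,3],[35,5],[36,6],[38,2],[38,3],[39,3],[39,4],[40,3],[41,3],[46,2],[46,3],[48,5],[49,1],[49,6]]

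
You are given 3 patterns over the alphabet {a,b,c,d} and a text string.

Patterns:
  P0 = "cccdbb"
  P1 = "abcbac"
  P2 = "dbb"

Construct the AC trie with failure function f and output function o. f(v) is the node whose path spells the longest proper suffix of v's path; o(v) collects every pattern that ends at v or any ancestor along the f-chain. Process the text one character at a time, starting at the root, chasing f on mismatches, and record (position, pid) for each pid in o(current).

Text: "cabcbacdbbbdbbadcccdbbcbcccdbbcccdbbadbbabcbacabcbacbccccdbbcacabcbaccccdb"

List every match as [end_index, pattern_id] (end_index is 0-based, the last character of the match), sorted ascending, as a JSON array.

Build:
Trie (insert patterns):
  n0 'ε': a→7 c→1 d→13
  n1 'c': c→2
  n2 'cc': c→3
  n3 'ccc': d→4
  n4 'cccd': b→5
  n5 'cccdb': b→6
  n6 'cccdbb': ·  [P0 ends]
  n7 'a': b→8
  n8 'ab': c→9
  n9 'abc': b→10
  n10 'abcb': a→11
  n11 'abcba': c→12
  n12 'abcbac': ·  [P1 ends]
  n13 'd': b→14
  n14 'db': b→15
  n15 'dbb': ·  [P2 ends]

Failure links (BFS by depth):
  n1('c'): parent n0 fail=0; on 'c' 0 → fail=0;  out ∅∪∅=∅
  n7('a'): parent n0 fail=0; on 'a' 0 → fail=0;  out ∅∪∅=∅
  n13('d'): parent n0 fail=0; on 'd' 0 → fail=0;  out ∅∪∅=∅
  n2('cc'): parent n1 fail=0; on 'c' 0 → fail=1;  out ∅∪∅=∅
  n8('ab'): parent n7 fail=0; on 'b' 0 → fail=0;  out ∅∪∅=∅
  n14('db'): parent n13 fail=0; on 'b' 0 → fail=0;  out ∅∪∅=∅
  n3('ccc'): parent n2 fail=1; on 'c' 1 → fail=2;  out ∅∪∅=∅
  n9('abc'): parent n8 fail=0; on 'c' 0 → fail=1;  out ∅∪∅=∅
  n15('dbb'): parent n14 fail=0; on 'b' 0 → fail=0;  out {2}∪∅={2}
  n4('cccd'): parent n3 fail=2; on 'd' 2→1→0 → fail=13;  out ∅∪∅=∅
  n10('abcb'): parent n9 fail=1; on 'b' 1→0 → fail=0;  out ∅∪∅=∅
  n5('cccdb'): parent n4 fail=13; on 'b' 13 → fail=14;  out ∅∪∅=∅
  n11('abcba'): parent n10 fail=0; on 'a' 0 → fail=7;  out ∅∪∅=∅
  n6('cccdbb'): parent n5 fail=14; on 'b' 14 → fail=15;  out {0}∪{2}={0,2}
  n12('abcbac'): parent n11 fail=7; on 'c' 7→0 → fail=1;  out {1}∪∅={1}

Run:
pos 0 'c': at 1
pos 1 'a': at 7 ·f
pos 2 'b': at 8
pos 3 'c': at 9
pos 4 'b': at 10
pos 5 'a': at 11
pos 6 'c': at 12  emit P1@[1:6]
pos 7 'd': at 13 ·f
pos 8 'b': at 14
pos 9 'b': at 15  emit P2@[7:9]
pos 10 'b': at 0 ·f
pos 11 'd': at 13
pos 12 'b': at 14
pos 13 'b': at 15  emit P2@[11:13]
pos 14 'a': at 7 ·f
pos 15 'd': at 13 ·f
pos 16 'c': at 1 ·f
pos 17 'c': at 2
pos 18 'c': at 3
pos 19 'd': at 4
pos 20 'b': at 5
pos 21 'b': at 6  emit P0@[16:21],P2@[19:21]
pos 22 'c': at 1 ·f
pos 23 'b': at 0 ·f
pos 24 'c': at 1
pos 25 'c': at 2
pos 26 'c': at 3
pos 27 'd': at 4
pos 28 'b': at 5
pos 29 'b': at 6  emit P0@[24:29],P2@[27:29]
pos 30 'c': at 1 ·f
pos 31 'c': at 2
pos 32 'c': at 3
pos 33 'd': at 4
pos 34 'b': at 5
pos 35 'b': at 6  emit P0@[30:35],P2@[33:35]
pos 36 'a': at 7 ·f
pos 37 'd': at 13 ·f
pos 38 'b': at 14
pos 39 'b': at 15  emit P2@[37:39]
pos 40 'a': at 7 ·f
pos 41 'b': at 8
pos 42 'c': at 9
pos 43 'b': at 10
pos 44 'a': at 11
pos 45 'c': at 12  emit P1@[40:45]
pos 46 'a': at 7 ·f
pos 47 'b': at 8
pos 48 'c': at 9
pos 49 'b': at 10
pos 50 'a': at 11
pos 51 'c': at 12  emit P1@[46:51]
pos 52 'b': at 0 ·f
pos 53 'c': at 1
pos 54 'c': at 2
pos 55 'c': at 3
pos 56 'c': at 3 ·f
pos 57 'd': at 4
pos 58 'b': at 5
pos 59 'b': at 6  emit P0@[54:59],P2@[57:59]
pos 60 'c': at 1 ·f
pos 61 'a': at 7 ·f
pos 62 'c': at 1 ·f
pos 63 'a': at 7 ·f
pos 64 'b': at 8
pos 65 'c': at 9
pos 66 'b': at 10
pos 67 'a': at 11
pos 68 'c': at 12  emit P1@[63:68]
pos 69 'c': at 2 ·f
pos 70 'c': at 3
pos 71 'c': at 3 ·f
pos 72 'd': at 4
pos 73 'b': at 5

All matches (sorted): [[6,1],[9,2],[13,2],[21,0],[21,2],[29,0],[29,2],[35,0],[35,2],[39,2],[45,1],[51,1],[59,0],[59,2],[68,1]]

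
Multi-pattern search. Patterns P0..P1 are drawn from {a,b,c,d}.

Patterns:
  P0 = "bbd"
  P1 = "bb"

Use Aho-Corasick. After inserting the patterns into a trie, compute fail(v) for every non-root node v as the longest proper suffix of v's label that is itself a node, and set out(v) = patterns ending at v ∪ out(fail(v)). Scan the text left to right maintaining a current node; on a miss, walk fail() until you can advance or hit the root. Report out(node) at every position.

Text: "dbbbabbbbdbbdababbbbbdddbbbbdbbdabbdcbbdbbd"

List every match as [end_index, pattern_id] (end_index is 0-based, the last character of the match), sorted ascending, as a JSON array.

Build:
Trie nodes:
  n0 'ε': b→1
  n1 'b': b→2
  n2 'bb': d→3  ←P1
  n3 'bbd': ·  ←P0

Failure links (BFS by depth):
  fail(1) 'b': from fail(0)=0 chase 'b': 0 ⇒ 0;  out=∅∪out(0)=∅
  fail(2) 'bb': from fail(1)=0 chase 'b': 0 ⇒ 1;  out={1}∪out(1)={1}
  fail(3) 'bbd': from fail(2)=1 chase 'd': 1→0 ⇒ 0;  out={0}∪out(0)={0}

Run:
i=0 'd': node 0→0
i=1 'b': node 0→1
i=2 'b': node 1→2  emit P1@[1:2]
i=3 'b': node 2→2 (via fail)  emit P1@[2:3]
i=4 'a': node 2→0 (via fail)
i=5 'b': node 0→1
i=6 'b': node 1→2  emit P1@[5:6]
i=7 'b': node 2→2 (via fail)  emit P1@[6:7]
i=8 'b': node 2→2 (via fail)  emit P1@[7:8]
i=9 'd': node 2→3  emit P0@[7:9]
i=10 'b': node 3→1 (via fail)
i=11 'b': node 1→2  emit P1@[10:11]
i=12 'd': node 2→3  emit P0@[10:12]
i=13 'a': node 3→0 (via fail)
i=14 'b': node 0→1
i=15 'a': node 1→0 (via fail)
i=16 'b': node 0→1
i=17 'b': node 1→2  emit P1@[16:17]
i=18 'b': node 2→2 (via fail)  emit P1@[17:18]
i=19 'b': node 2→2 (via fail)  emit P1@[18:19]
i=20 'b': node 2→2 (via fail)  emit P1@[19:20]
i=21 'd': node 2→3  emit P0@[19:21]
i=22 'd': node 3→0 (via fail)
i=23 'd': node 0→0
i=24 'b': node 0→1
i=25 'b': node 1→2  emit P1@[24:25]
i=26 'b': node 2→2 (via fail)  emit P1@[25:26]
i=27 'b': node 2→2 (via fail)  emit P1@[26:27]
i=28 'd': node 2→3  emit P0@[26:28]
i=29 'b': node 3→1 (via fail)
i=30 'b': node 1→2  emit P1@[29:30]
i=31 'd': node 2→3  emit P0@[29:31]
i=32 'a': node 3→0 (via fail)
i=33 'b': node 0→1
i=34 'b': node 1→2  emit P1@[33:34]
i=35 'd': node 2→3  emit P0@[33:35]
i=36 'c': node 3→0 (via fail)
i=37 'b': node 0→1
i=38 'b': node 1→2  emit P1@[37:38]
i=39 'd': node 2→3  emit P0@[37:39]
i=40 'b': node 3→1 (via fail)
i=41 'b': node 1→2  emit P1@[40:41]
i=42 'd': node 2→3  emit P0@[40:42]

Matches: [[2,1],[3,1],[6,1],[7,1],[8,1],[9,0],[11,1],[12,0],[17,1],[18,1],[19,1],[20,1],[21,0],[25,1],[26,1],[27,1],[28,0],[30,1],[31,0],[34,1],[35,0],[38,1],[39,0],[41,1],[42,0]]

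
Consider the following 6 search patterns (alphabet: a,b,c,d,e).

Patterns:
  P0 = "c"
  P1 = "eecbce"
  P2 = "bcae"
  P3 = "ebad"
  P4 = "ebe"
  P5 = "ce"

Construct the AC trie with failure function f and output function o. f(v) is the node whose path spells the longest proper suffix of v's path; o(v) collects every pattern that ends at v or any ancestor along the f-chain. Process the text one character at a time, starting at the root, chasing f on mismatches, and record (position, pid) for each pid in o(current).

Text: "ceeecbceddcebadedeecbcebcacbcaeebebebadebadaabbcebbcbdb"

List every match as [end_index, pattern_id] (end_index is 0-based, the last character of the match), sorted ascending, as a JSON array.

Construct AC machine:
Trie nodes:
  0='ε' goto b→8 c→1 e→2
  1='c' goto e→16  ←P0
  2='e' goto b→12 e→3
  3='ee' goto c→4
  4='eec' goto b→5
  5='eecb' goto c→6
  6='eecbc' goto e→7
  7='eecbce' goto ·  ←P1
  8='b' goto c→9
  9='bc' goto a→10
  10='bca' goto e→11
  11='bcae' goto ·  ←P2
  12='eb' goto a→13 e→15
  13='eba' goto d→14
  14='ebad' goto ·  ←P3
  15='ebe' goto ·  ←P4
  16='ce' goto ·  ←P5

Failure links (BFS by depth):
  n1('c'): parent n0 fail=0; on 'c' 0 → fail=0;  out {0}∪∅={0}
  n2('e'): parent n0 fail=0; on 'e' 0 → fail=0;  out ∅∪∅=∅
  n8('b'): parent n0 fail=0; on 'b' 0 → fail=0;  out ∅∪∅=∅
  n3('ee'): parent n2 fail=0; on 'e' 0 → fail=2;  out ∅∪∅=∅
  n9('bc'): parent n8 fail=0; on 'c' 0 → fail=1;  out ∅∪{0}={0}
  n12('eb'): parent n2 fail=0; on 'b' 0 → fail=8;  out ∅∪∅=∅
  n16('ce'): parent n1 fail=0; on 'e' 0 → fail=2;  out {5}∪∅={5}
  n4('eec'): parent n3 fail=2; on 'c' 2→0 → fail=1;  out ∅∪{0}={0}
  n10('bca'): parent n9 fail=1; on 'a' 1→0 → fail=0;  out ∅∪∅=∅
  n13('eba'): parent n12 fail=8; on 'a' 8→0 → fail=0;  out ∅∪∅=∅
  n15('ebe'): parent n12 fail=8; on 'e' 8→0 → fail=2;  out {4}∪∅={4}
  n5('eecb'): parent n4 fail=1; on 'b' 1→0 → fail=8;  out ∅∪∅=∅
  n11('bcae'): parent n10 fail=0; on 'e' 0 → fail=2;  out {2}∪∅={2}
  n14('ebad'): parent n13 fail=0; on 'd' 0 → fail=0;  out {3}∪∅={3}
  n6('eecbc'): parent n5 fail=8; on 'c' 8 → fail=9;  out ∅∪{0}={0}
  n7('eecbce'): parent n6 fail=9; on 'e' 9→1 → fail=16;  out {1}∪{5}={1,5}

Run:
pos 0 'c': at 1  ** P0@[0:0]
pos 1 'e': at 16  ** P5@[0:1]
pos 2 'e': at 3 (via fail)
pos 3 'e': at 3 (via fail)
pos 4 'c': at 4  ** P0@[4:4]
pos 5 'b': at 5
pos 6 'c': at 6  ** P0@[6:6]
pos 7 'e': at 7  ** P1@[2:7],P5@[6:7]
pos 8 'd': at 0 (via fail)
pos 9 'd': at 0
pos 10 'c': at 1  ** P0@[10:10]
pos 11 'e': at 16  ** P5@[10:11]
pos 12 'b': at 12 (via fail)
pos 13 'a': at 13
pos 14 'd': at 14  ** P3@[11:14]
pos 15 'e': at 2 (via fail)
pos 16 'd': at 0 (via fail)
pos 17 'e': at 2
pos 18 'e': at 3
pos 19 'c': at 4  ** P0@[19:19]
pos 20 'b': at 5
pos 21 'c': at 6  ** P0@[21:21]
pos 22 'e': at 7  ** P1@[17:22],P5@[21:22]
pos 23 'b': at 12 (via fail)
pos 24 'c': at 9 (via fail)  ** P0@[24:24]
pos 25 'a': at 10
pos 26 'c': at 1 (via fail)  ** P0@[26:26]
pos 27 'b': at 8 (via fail)
pos 28 'c': at 9  ** P0@[28:28]
pos 29 'a': at 10
pos 30 'e': at 11  ** P2@[27:30]
pos 31 'e': at 3 (via fail)
pos 32 'b': at 12 (via fail)
pos 33 'e': at 15  ** P4@[31:33]
pos 34 'b': at 12 (via fail)
pos 35 'e': at 15  ** P4@[33:35]
pos 36 'b': at 12 (via fail)
pos 37 'a': at 13
pos 38 'd': at 14  ** P3@[35:38]
pos 39 'e': at 2 (via fail)
pos 40 'b': at 12
pos 41 'a': at 13
pos 42 'd': at 14  ** P3@[39:42]
pos 43 'a': at 0 (via fail)
pos 44 'a': at 0
pos 45 'b': at 8
pos 46 'b': at 8 (via fail)
pos 47 'c': at 9  ** P0@[47:47]
pos 48 'e': at 16 (via fail)  ** P5@[47:48]
pos 49 'b': at 12 (via fail)
pos 50 'b': at 8 (via fail)
pos 51 'c': at 9  ** P0@[51:51]
pos 52 'b': at 8 (via fail)
pos 53 'd': at 0 (via fail)
pos 54 'b': at 8

Matches: [[0,0],[1,5],[4,0],[6,0],[7,1],[7,5],[10,0],[11,5],[14,3],[19,0],[21,0],[22,1],[22,5],[24,0],[26,0],[28,0],[30,2],[33,4],[35,4],[38,3],[42,3],[47,0],[48,5],[51,0]]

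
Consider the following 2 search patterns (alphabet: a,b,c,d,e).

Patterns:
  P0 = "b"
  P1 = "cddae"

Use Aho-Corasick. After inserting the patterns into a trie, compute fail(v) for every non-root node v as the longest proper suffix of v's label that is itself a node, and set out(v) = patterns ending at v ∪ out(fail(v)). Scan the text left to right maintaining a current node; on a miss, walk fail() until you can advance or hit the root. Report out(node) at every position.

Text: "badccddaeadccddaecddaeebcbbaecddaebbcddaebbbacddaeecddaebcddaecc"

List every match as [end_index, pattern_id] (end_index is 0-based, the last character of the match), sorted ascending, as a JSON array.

Build automaton:
Trie nodes:
  0='ε' goto b→1 c→2
  1='b' goto ·  ←P0
  2='c' goto d→3
  3='cd' goto d→4
  4='cdd' goto a→5
  5='cdda' goto e→6
  6='cddae' goto ·  ←P1

BFS fail/out derivation:
  n1('b'): parent n0 fail=0; on 'b' 0 → fail=0;  out {0}∪∅={0}
  n2('c'): parent n0 fail=0; on 'c' 0 → fail=0;  out ∅∪∅=∅
  n3('cd'): parent n2 fail=0; on 'd' 0 → fail=0;  out ∅∪∅=∅
  n4('cdd'): parent n3 fail=0; on 'd' 0 → fail=0;  out ∅∪∅=∅
  n5('cdda'): parent n4 fail=0; on 'a' 0 → fail=0;  out ∅∪∅=∅
  n6('cddae'): parent n5 fail=0; on 'e' 0 → fail=0;  out {1}∪∅={1}

Text stream:
i=0 'b': node 0→1  → match P0@[0:0]
i=1 'a': node 1→0 (fail-walked)
i=2 'd': node 0→0
i=3 'c': node 0→2
i=4 'c': node 2→2 (fail-walked)
i=5 'd': node 2→3
i=6 'd': node 3→4
i=7 'a': node 4→5
i=8 'e': node 5→6  → match P1@[4:8]
i=9 'a': node 6→0 (fail-walked)
i=10 'd': node 0→0
i=11 'c': node 0→2
i=12 'c': node 2→2 (fail-walked)
i=13 'd': node 2→3
i=14 'd': node 3→4
i=15 'a': node 4→5
i=16 'e': node 5→6  → match P1@[12:16]
i=17 'c': node 6→2 (fail-walked)
i=18 'd': node 2→3
i=19 'd': node 3→4
i=20 'a': node 4→5
i=21 'e': node 5→6  → match P1@[17:21]
i=22 'e': node 6→0 (fail-walked)
i=23 'b': node 0→1  → match P0@[23:23]
i=24 'c': node 1→2 (fail-walked)
i=25 'b': node 2→1 (fail-walked)  → match P0@[25:25]
i=26 'b': node 1→1 (fail-walked)  → match P0@[26:26]
i=27 'a': node 1→0 (fail-walked)
i=28 'e': node 0→0
i=29 'c': node 0→2
i=30 'd': node 2→3
i=31 'd': node 3→4
i=32 'a': node 4→5
i=33 'e': node 5→6  → match P1@[29:33]
i=34 'b': node 6→1 (fail-walked)  → match P0@[34:34]
i=35 'b': node 1→1 (fail-walked)  → match P0@[35:35]
i=36 'c': node 1→2 (fail-walked)
i=37 'd': node 2→3
i=38 'd': node 3→4
i=39 'a': node 4→5
i=40 'e': node 5→6  → match P1@[36:40]
i=41 'b': node 6→1 (fail-walked)  → match P0@[41:41]
i=42 'b': node 1→1 (fail-walked)  → match P0@[42:42]
i=43 'b': node 1→1 (fail-walked)  → match P0@[43:43]
i=44 'a': node 1→0 (fail-walked)
i=45 'c': node 0→2
i=46 'd': node 2→3
i=47 'd': node 3→4
i=48 'a': node 4→5
i=49 'e': node 5→6  → match P1@[45:49]
i=50 'e': node 6→0 (fail-walked)
i=51 'c': node 0→2
i=52 'd': node 2→3
i=53 'd': node 3→4
i=54 'a': node 4→5
i=55 'e': node 5→6  → match P1@[51:55]
i=56 'b': node 6→1 (fail-walked)  → match P0@[56:56]
i=57 'c': node 1→2 (fail-walked)
i=58 'd': node 2→3
i=59 'd': node 3→4
i=60 'a': node 4→5
i=61 'e': node 5→6  → match P1@[57:61]
i=62 'c': node 6→2 (fail-walked)
i=63 'c': node 2→2 (fail-walked)

Matches: [[0,0],[8,1],[16,1],[21,1],[23,0],[25,0],[26,0],[33,1],[34,0],[35,0],[40,1],[41,0],[42,0],[43,0],[49,1],[55,1],[56,0],[61,1]]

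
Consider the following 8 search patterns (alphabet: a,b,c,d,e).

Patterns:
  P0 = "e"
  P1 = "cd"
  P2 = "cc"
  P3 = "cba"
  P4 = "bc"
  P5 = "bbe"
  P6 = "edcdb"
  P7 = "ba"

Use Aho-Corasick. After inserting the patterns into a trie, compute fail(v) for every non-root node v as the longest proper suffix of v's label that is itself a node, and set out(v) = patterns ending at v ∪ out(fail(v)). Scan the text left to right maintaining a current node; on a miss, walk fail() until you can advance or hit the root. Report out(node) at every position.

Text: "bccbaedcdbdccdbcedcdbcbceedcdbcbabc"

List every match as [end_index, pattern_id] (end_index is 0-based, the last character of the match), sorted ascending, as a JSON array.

Construct AC machine:
Trie (insert patterns):
  0='ε' goto b→7 c→2 e→1
  1='e' goto d→11  ←P0
  2='c' goto b→5 c→4 d→3
  3='cd' goto ·  ←P1
  4='cc' goto ·  ←P2
  5='cb' goto a→6
  6='cba' goto ·  ←P3
  7='b' goto a→15 b→9 c→8
  8='bc' goto ·  ←P4
  9='bb' goto e→10
  10='bbe' goto ·  ←P5
  11='ed' goto c→12
  12='edc' goto d→13
  13='edcd' goto b→14
  14='edcdb' goto ·  ←P6
  15='ba' goto ·  ←P7

BFS fail/out derivation:
  fail(1) 'e': from fail(0)=0 chase 'e': 0 ⇒ 0;  out={0}∪out(0)={0}
  fail(2) 'c': from fail(0)=0 chase 'c': 0 ⇒ 0;  out=∅∪out(0)=∅
  fail(7) 'b': from fail(0)=0 chase 'b': 0 ⇒ 0;  out=∅∪out(0)=∅
  fail(3) 'cd': from fail(2)=0 chase 'd': 0 ⇒ 0;  out={1}∪out(0)={1}
  fail(4) 'cc': from fail(2)=0 chase 'c': 0 ⇒ 2;  out={2}∪out(2)={2}
  fail(5) 'cb': from fail(2)=0 chase 'b': 0 ⇒ 7;  out=∅∪out(7)=∅
  fail(8) 'bc': from fail(7)=0 chase 'c': 0 ⇒ 2;  out={4}∪out(2)={4}
  fail(9) 'bb': from fail(7)=0 chase 'b': 0 ⇒ 7;  out=∅∪out(7)=∅
  fail(11) 'ed': from fail(1)=0 chase 'd': 0 ⇒ 0;  out=∅∪out(0)=∅
  fail(15) 'ba': from fail(7)=0 chase 'a': 0 ⇒ 0;  out={7}∪out(0)={7}
  fail(6) 'cba': from fail(5)=7 chase 'a': 7 ⇒ 15;  out={3}∪out(15)={3,7}
  fail(10) 'bbe': from fail(9)=7 chase 'e': 7→0 ⇒ 1;  out={5}∪out(1)={0,5}
  fail(12) 'edc': from fail(11)=0 chase 'c': 0 ⇒ 2;  out=∅∪out(2)=∅
  fail(13) 'edcd': from fail(12)=2 chase 'd': 2 ⇒ 3;  out=∅∪out(3)={1}
  fail(14) 'edcdb': from fail(13)=3 chase 'b': 3→0 ⇒ 7;  out={6}∪out(7)={6}

Run:
[0] read 'b'  n0⇒n7
[1] read 'c'  n7⇒n8  ** P4@[0:1]
[2] read 'c'  n8⇒n4 (via fail)  ** P2@[1:2]
[3] read 'b'  n4⇒n5 (via fail)
[4] read 'a'  n5⇒n6  ** P3@[2:4],P7@[3:4]
[5] read 'e'  n6⇒n1 (via fail)  ** P0@[5:5]
[6] read 'd'  n1⇒n11
[7] read 'c'  n11⇒n12
[8] read 'd'  n12⇒n13  ** P1@[7:8]
[9] read 'b'  n13⇒n14  ** P6@[5:9]
[10] read 'd'  n14⇒n0 (via fail)
[11] read 'c'  n0⇒n2
[12] read 'c'  n2⇒n4  ** P2@[11:12]
[13] read 'd'  n4⇒n3 (via fail)  ** P1@[12:13]
[14] read 'b'  n3⇒n7 (via fail)
[15] read 'c'  n7⇒n8  ** P4@[14:15]
[16] read 'e'  n8⇒n1 (via fail)  ** P0@[16:16]
[17] read 'd'  n1⇒n11
[18] read 'c'  n11⇒n12
[19] read 'd'  n12⇒n13  ** P1@[18:19]
[20] read 'b'  n13⇒n14  ** P6@[16:20]
[21] read 'c'  n14⇒n8 (via fail)  ** P4@[20:21]
[22] read 'b'  n8⇒n5 (via fail)
[23] read 'c'  n5⇒n8 (via fail)  ** P4@[22:23]
[24] read 'e'  n8⇒n1 (via fail)  ** P0@[24:24]
[25] read 'e'  n1⇒n1 (via fail)  ** P0@[25:25]
[26] read 'd'  n1⇒n11
[27] read 'c'  n11⇒n12
[28] read 'd'  n12⇒n13  ** P1@[27:28]
[29] read 'b'  n13⇒n14  ** P6@[25:29]
[30] read 'c'  n14⇒n8 (via fail)  ** P4@[29:30]
[31] read 'b'  n8⇒n5 (via fail)
[32] read 'a'  n5⇒n6  ** P3@[30:32],P7@[31:32]
[33] read 'b'  n6⇒n7 (via fail)
[34] read 'c'  n7⇒n8  ** P4@[33:34]

All matches (sorted): [[1,4],[2,2],[4,3],[4,7],[5,0],[8,1],[9,6],[12,2],[13,1],[15,4],[16,0],[19,1],[20,6],[21,4],[23,4],[24,0],[25,0],[28,1],[29,6],[30,4],[32,3],[32,7],[34,4]]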